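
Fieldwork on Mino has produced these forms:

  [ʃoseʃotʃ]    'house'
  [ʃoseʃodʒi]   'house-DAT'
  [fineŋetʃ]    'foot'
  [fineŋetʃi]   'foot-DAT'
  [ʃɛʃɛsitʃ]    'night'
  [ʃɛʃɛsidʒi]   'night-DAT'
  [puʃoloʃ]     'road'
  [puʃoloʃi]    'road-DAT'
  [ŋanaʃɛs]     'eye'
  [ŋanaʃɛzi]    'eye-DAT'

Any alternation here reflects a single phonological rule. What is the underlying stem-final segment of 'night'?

In [ʃɛʃɛsitʃ] and [ʃɛʃɛsidʒi] the final segment of 'night' alternates: [tʃ] ~ [dʒ].
If /tʃ/ were underlying and a rule turned it into [dʒ] before the DAT suffix, 'foot' would also alternate; but it has [tʃ] in both [fineŋetʃ] and [fineŋetʃi].
So /dʒ/ is underlying, and a rule of word-final obstruent devoicing — voiced obstruents become voiceless word-finally — gives [tʃ].

/dʒ/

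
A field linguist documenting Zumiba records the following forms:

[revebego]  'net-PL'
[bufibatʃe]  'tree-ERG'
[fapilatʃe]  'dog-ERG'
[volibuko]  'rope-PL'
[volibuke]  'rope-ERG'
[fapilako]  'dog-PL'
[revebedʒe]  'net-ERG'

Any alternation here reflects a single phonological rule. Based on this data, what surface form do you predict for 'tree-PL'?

[bufibako]

The root 'dog' surfaces as [fapilatʃe] and [fapilako], with a stem-final [tʃ] ~ [k] alternation.
The stem 'rope' ([volibuke], [volibuko]) shows [k] unchanged in both environments, so [k] cannot be basic with [tʃ] derived before the ERG suffix.
The alternation reflects depalatalization: palato-alveolar /tʃ/ and /dʒ/ become [k] and [g] when no front vowel follows. /tʃ/ is underlying.
From [bufibatʃe] the stem 'tree' is /bufibatʃ/; when no front vowel follows this yields [bufibako].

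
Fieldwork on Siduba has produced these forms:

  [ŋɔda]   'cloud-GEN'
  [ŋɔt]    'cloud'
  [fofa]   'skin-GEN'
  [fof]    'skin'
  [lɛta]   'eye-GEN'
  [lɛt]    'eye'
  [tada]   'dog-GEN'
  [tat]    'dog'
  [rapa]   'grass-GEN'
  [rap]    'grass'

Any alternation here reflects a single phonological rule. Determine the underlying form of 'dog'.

'dog' shows [d] ~ [t] at the end of the stem ([tada] vs [tat]).
Compare 'eye', with invariant [t] in [lɛta] and [lɛt]: an analysis with underlying /t/ and a rule producing [d] before the GEN suffix would wrongly predict alternation here too.
The alternation reflects word-final obstruent devoicing: voiced obstruents become voiceless word-finally. /d/ is underlying.

/tad/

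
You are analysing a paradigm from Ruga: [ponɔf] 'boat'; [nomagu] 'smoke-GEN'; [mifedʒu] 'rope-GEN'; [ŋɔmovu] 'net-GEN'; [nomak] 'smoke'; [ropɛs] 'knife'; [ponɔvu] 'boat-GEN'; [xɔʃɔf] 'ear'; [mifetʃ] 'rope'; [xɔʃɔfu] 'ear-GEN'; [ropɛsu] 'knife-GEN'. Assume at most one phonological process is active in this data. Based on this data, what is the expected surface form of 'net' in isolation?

[ŋɔmof]

The stem for 'boat' ends in [f] in [ponɔf] but [v] in [ponɔvu].
The stem 'ear' ([xɔʃɔf], [xɔʃɔfu]) shows [f] unchanged in both environments, so [f] cannot be basic with [v] derived before the GEN suffix.
The alternation reflects word-final obstruent devoicing: voiced obstruents become voiceless word-finally. /v/ is underlying.
From [ŋɔmovu] the stem 'net' is /ŋɔmov/; word-finally this yields [ŋɔmof].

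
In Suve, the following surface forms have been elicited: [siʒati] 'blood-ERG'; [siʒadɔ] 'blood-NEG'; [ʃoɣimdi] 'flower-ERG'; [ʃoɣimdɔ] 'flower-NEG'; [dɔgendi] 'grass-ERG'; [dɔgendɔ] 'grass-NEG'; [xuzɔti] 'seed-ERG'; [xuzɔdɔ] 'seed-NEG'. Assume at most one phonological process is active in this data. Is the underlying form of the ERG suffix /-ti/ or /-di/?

The ERG morpheme has two allomorphs, [-di] and [-ti].
The NEG suffix, which begins with [d], is invariant after every stem; so [d] is not altered by any rule here.
The ERG suffix is therefore /-ti/ underlyingly, with post-nasal voicing: voiceless stops become voiced after a nasal.

/-ti/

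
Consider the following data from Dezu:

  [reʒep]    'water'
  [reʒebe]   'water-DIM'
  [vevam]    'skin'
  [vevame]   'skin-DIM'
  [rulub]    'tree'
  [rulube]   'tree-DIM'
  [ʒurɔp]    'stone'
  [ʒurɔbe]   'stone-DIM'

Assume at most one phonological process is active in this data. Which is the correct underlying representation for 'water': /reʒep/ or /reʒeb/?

/reʒep/

In [reʒep] and [reʒebe] the final segment of 'water' alternates: [p] ~ [b].
But 'tree' keeps [b] in both environments ([rulub], [rulube]), so there is no rule changing /b/ to [p] in isolation.
Therefore /p/ is basic and [b] is derived by intervocalic voicing (voiceless stops become voiced between vowels).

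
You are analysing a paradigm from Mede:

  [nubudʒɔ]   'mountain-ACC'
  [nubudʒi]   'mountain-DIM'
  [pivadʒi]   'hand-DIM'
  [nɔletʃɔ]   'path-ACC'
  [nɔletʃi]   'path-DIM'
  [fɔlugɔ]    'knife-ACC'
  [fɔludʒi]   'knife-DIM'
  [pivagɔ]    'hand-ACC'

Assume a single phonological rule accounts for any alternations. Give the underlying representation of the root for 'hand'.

In [pivagɔ] and [pivadʒi] the final segment of 'hand' alternates: [g] ~ [dʒ].
If /dʒ/ were underlying and a rule turned it into [g] before the ACC suffix, 'mountain' would also alternate; but it has [dʒ] in both [nubudʒɔ] and [nubudʒi].
The alternation reflects palatalization before a front vowel: /g/ becomes palato-alveolar [dʒ] before a front vowel. /g/ is underlying.

/pivag/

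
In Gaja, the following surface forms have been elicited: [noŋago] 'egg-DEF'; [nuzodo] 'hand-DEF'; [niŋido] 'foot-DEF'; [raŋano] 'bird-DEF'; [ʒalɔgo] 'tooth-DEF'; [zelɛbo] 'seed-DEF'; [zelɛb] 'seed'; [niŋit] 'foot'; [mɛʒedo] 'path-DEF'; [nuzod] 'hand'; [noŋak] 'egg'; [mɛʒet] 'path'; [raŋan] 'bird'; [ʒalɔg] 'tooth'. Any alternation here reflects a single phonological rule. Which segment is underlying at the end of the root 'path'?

The root 'path' surfaces as [mɛʒedo] and [mɛʒet], with a stem-final [d] ~ [t] alternation.
Compare 'hand', with invariant [d] in [nuzodo] and [nuzod]: an analysis with underlying /d/ and a rule producing [t] in isolation would wrongly predict alternation here too.
The alternation reflects intervocalic voicing: voiceless stops become voiced between vowels. /t/ is underlying.

/t/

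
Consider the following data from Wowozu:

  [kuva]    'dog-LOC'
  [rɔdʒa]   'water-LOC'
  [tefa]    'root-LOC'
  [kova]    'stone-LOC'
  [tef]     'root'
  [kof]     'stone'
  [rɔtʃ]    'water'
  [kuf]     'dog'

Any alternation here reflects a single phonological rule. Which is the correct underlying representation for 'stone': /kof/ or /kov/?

/kov/

The root 'stone' surfaces as [kova] and [kof], with a stem-final [v] ~ [f] alternation.
The stem 'root' ([tefa], [tef]) shows [f] unchanged in both environments, so [f] cannot be basic with [v] derived before the LOC suffix.
Therefore /v/ is basic and [f] is derived by word-final obstruent devoicing (voiced obstruents become voiceless word-finally).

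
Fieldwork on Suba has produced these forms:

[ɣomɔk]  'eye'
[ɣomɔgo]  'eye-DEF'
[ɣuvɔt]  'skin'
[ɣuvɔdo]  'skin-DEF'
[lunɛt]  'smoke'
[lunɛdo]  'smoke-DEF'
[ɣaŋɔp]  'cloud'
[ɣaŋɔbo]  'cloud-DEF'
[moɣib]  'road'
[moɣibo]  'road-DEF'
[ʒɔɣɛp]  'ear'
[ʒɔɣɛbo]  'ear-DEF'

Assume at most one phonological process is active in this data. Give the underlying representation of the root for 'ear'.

/ʒɔɣɛp/

The stem for 'ear' ends in [p] in [ʒɔɣɛp] but [b] in [ʒɔɣɛbo].
But 'road' keeps [b] in both environments ([moɣib], [moɣibo]), so there is no rule changing /b/ to [p] in isolation.
Therefore /p/ is basic and [b] is derived by intervocalic voicing (voiceless stops become voiced between vowels).
The underlying form of 'ear' is therefore /ʒɔɣɛp/.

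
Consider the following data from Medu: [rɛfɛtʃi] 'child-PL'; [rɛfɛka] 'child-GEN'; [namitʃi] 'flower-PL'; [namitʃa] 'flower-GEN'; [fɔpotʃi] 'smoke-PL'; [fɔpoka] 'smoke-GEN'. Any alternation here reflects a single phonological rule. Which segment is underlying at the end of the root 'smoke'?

'smoke' shows [tʃ] ~ [k] at the end of the stem ([fɔpotʃi] vs [fɔpoka]).
But 'flower' keeps [tʃ] in both environments ([namitʃi], [namitʃa]), so there is no rule changing /tʃ/ to [k] before the GEN suffix.
The alternation reflects palatalization before a front vowel: /k/ becomes palato-alveolar [tʃ] before a front vowel. /k/ is underlying.

/k/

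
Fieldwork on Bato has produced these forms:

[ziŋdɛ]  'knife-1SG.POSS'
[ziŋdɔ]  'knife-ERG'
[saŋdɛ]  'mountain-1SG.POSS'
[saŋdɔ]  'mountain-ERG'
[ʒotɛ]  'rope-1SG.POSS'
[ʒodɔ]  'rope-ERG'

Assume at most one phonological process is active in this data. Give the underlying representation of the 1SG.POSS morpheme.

The 1SG.POSS suffix surfaces as [-dɛ] and [-tɛ], depending on the final segment of the stem.
The ERG suffix, which begins with [d], is invariant after every stem; so [d] is not altered by any rule here.
The 1SG.POSS suffix is therefore /-tɛ/ underlyingly, with post-nasal voicing: voiceless stops become voiced after a nasal.

/-tɛ/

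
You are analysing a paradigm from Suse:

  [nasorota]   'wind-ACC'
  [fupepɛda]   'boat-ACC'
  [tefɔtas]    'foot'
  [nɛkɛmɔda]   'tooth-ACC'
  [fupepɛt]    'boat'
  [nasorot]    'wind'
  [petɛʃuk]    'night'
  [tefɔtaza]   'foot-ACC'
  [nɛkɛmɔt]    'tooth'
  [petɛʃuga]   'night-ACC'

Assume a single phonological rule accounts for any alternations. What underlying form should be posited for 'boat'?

In [fupepɛda] and [fupepɛt] the final segment of 'boat' alternates: [d] ~ [t].
But 'wind' keeps [t] in both environments ([nasorota], [nasorot]), so there is no rule changing /t/ to [d] before the ACC suffix.
The alternation reflects word-final obstruent devoicing: voiced obstruents become voiceless word-finally. /d/ is underlying.

/fupepɛd/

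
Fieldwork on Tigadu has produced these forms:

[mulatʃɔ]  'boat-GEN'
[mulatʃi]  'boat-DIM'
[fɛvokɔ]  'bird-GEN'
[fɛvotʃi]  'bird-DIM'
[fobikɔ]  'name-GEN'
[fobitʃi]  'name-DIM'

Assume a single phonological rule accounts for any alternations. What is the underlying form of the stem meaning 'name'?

The root 'name' surfaces as [fobikɔ] and [fobitʃi], with a stem-final [k] ~ [tʃ] alternation.
If /tʃ/ were underlying and a rule turned it into [k] before the GEN suffix, 'boat' would also alternate; but it has [tʃ] in both [mulatʃɔ] and [mulatʃi].
The alternation reflects palatalization before a front vowel: /k/ becomes palato-alveolar [tʃ] before a front vowel. /k/ is underlying.

/fobik/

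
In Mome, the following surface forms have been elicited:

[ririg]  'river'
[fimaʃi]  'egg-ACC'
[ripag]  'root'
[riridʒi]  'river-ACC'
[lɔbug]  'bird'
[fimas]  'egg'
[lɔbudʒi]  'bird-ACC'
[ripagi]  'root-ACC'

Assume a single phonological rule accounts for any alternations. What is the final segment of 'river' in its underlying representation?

/dʒ/

'river' shows [dʒ] ~ [g] at the end of the stem ([riridʒi] vs [ririg]).
The stem 'root' ([ripagi], [ripag]) shows [g] unchanged in both environments, so [g] cannot be basic with [dʒ] derived before the ACC suffix.
The underlying segment must be /dʒ/; palato-alveolar /dʒ/ and /ʃ/ become [g] and [s] when no front vowel follows, yielding [g] there.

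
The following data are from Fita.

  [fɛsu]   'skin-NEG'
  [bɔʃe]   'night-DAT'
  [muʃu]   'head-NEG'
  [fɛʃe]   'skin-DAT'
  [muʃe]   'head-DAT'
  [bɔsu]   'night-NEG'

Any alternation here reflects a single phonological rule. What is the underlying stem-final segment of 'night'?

'night' shows [ʃ] ~ [s] at the end of the stem ([bɔʃe] vs [bɔsu]).
But 'head' keeps [ʃ] in both environments ([muʃe], [muʃu]), so there is no rule changing /ʃ/ to [s] before the NEG suffix.
Therefore /s/ is basic and [ʃ] is derived by palatalization before a front vowel (/s/ becomes palato-alveolar [ʃ] before a front vowel).

/s/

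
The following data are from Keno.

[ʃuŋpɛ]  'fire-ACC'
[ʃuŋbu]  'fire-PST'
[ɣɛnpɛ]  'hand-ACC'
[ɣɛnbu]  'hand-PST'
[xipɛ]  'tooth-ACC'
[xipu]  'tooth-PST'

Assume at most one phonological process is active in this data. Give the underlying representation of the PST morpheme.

/-bu/

The PST suffix surfaces as [-bu] and [-pu], depending on the final segment of the stem.
The ACC suffix, which begins with [p], is invariant after every stem; so [p] is not altered by any rule here.
So the underlying form is /-bu/, and voiced stops become voiceless after a vowel.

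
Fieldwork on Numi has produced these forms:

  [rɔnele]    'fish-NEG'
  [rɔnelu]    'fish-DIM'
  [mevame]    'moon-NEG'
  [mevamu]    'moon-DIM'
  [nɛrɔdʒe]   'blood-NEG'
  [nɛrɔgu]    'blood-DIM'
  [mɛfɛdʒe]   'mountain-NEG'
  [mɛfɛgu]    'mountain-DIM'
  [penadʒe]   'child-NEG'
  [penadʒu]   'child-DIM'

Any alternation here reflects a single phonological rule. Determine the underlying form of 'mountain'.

In [mɛfɛdʒe] and [mɛfɛgu] the final segment of 'mountain' alternates: [dʒ] ~ [g].
But 'child' keeps [dʒ] in both environments ([penadʒe], [penadʒu]), so there is no rule changing /dʒ/ to [g] before the DIM suffix.
So /g/ is underlying, and a rule of palatalization before a front vowel — /g/ becomes palato-alveolar [dʒ] before a front vowel — gives [dʒ].
Hence 'mountain' is /mɛfɛg/ underlyingly.

/mɛfɛg/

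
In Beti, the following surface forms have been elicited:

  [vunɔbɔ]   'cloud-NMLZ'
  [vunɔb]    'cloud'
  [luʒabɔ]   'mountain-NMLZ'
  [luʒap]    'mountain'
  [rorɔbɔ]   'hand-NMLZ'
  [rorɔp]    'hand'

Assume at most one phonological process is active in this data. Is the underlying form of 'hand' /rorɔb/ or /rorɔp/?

The stem for 'hand' ends in [b] in [rorɔbɔ] but [p] in [rorɔp].
If /b/ were underlying and a rule turned it into [p] in isolation, 'cloud' would also alternate; but it has [b] in both [vunɔbɔ] and [vunɔb].
The alternation reflects intervocalic voicing: voiceless stops become voiced between vowels. /p/ is underlying.

/rorɔp/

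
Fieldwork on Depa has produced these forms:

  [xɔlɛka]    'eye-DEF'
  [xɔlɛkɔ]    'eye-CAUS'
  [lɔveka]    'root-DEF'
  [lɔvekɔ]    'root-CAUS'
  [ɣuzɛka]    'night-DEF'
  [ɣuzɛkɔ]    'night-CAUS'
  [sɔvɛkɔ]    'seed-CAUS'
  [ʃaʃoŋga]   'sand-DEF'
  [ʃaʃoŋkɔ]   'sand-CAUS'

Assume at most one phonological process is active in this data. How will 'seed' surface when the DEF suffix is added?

The DEF morpheme has two allomorphs, [-ga] and [-ka].
By contrast the CAUS suffix keeps its initial [k] throughout — that segment must be underlying.
So the underlying form is /-ga/, and voiced stops become voiceless after a vowel.
After 'seed', which ends in a vowel, the suffix surfaces as [-ka], giving [sɔvɛka].

[sɔvɛka]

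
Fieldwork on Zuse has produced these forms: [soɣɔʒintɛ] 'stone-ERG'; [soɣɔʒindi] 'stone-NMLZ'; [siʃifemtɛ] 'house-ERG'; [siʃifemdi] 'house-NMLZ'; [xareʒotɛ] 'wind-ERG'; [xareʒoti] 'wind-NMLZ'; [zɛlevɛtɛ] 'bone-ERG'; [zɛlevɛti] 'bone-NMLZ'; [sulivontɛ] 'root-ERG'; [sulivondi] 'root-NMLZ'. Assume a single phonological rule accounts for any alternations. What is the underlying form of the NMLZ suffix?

The NMLZ suffix surfaces as [-di] and [-ti], depending on the final segment of the stem.
The ERG suffix, which begins with [t], is invariant after every stem; so [t] is not altered by any rule here.
The NMLZ suffix is therefore /-di/ underlyingly, with post-vocalic devoicing: voiced stops become voiceless after a vowel.

/-di/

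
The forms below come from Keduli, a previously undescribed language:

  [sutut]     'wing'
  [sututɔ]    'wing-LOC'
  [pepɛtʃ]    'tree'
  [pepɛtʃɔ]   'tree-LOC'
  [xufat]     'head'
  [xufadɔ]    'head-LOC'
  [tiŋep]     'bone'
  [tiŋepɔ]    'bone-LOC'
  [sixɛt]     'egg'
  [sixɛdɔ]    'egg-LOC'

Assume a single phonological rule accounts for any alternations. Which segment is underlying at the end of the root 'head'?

In [xufat] and [xufadɔ] the final segment of 'head' alternates: [t] ~ [d].
Compare 'wing', with invariant [t] in [sutut] and [sututɔ]: an analysis with underlying /t/ and a rule producing [d] before the LOC suffix would wrongly predict alternation here too.
Therefore /d/ is basic and [t] is derived by word-final obstruent devoicing (voiced obstruents become voiceless word-finally).

/d/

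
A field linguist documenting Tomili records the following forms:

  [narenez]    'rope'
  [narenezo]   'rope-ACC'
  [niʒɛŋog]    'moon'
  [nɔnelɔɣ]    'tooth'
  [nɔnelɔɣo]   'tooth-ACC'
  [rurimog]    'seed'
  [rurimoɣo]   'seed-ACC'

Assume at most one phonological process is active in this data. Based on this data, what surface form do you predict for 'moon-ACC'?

'seed' shows [g] ~ [ɣ] at the end of the stem ([rurimog] vs [rurimoɣo]).
The stem 'tooth' ([nɔnelɔɣ], [nɔnelɔɣo]) shows [ɣ] unchanged in both environments, so [ɣ] cannot be basic with [g] derived in isolation.
Therefore /g/ is basic and [ɣ] is derived by intervocalic spirantization (voiced stops become fricatives between vowels).
The one attested form of 'moon', [niʒɛŋog], shows underlying /niʒɛŋog/. Applying the same rule between vowels gives [niʒɛŋoɣo].

[niʒɛŋoɣo]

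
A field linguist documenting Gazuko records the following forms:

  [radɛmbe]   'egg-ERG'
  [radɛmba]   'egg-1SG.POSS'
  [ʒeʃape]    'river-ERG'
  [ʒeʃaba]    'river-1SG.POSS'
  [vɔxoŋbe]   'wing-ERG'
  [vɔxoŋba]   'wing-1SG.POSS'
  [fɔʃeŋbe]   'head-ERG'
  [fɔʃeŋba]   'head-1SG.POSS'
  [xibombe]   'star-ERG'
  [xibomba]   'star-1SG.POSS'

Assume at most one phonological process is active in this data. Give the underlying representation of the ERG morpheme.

The ERG suffix surfaces as [-be] and [-pe], depending on the final segment of the stem.
By contrast the 1SG.POSS suffix keeps its initial [b] throughout — that segment must be underlying.
So the underlying form is /-pe/, and voiceless stops become voiced after a nasal.

/-pe/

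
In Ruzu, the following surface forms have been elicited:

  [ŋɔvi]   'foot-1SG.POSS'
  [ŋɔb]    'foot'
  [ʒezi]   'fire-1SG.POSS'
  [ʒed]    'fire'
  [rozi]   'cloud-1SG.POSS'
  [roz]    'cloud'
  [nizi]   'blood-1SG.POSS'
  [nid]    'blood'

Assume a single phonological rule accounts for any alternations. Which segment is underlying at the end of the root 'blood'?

The stem for 'blood' ends in [z] in [nizi] but [d] in [nid].
But 'cloud' keeps [z] in both environments ([rozi], [roz]), so there is no rule changing /z/ to [d] in isolation.
The alternation reflects intervocalic spirantization: voiced stops become fricatives between vowels. /d/ is underlying.

/d/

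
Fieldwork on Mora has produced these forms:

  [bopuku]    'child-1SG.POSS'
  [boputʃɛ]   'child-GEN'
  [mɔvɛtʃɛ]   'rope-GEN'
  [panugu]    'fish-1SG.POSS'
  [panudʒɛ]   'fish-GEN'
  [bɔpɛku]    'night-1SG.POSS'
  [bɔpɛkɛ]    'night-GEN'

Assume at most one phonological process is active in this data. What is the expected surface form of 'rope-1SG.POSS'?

'child' shows [k] ~ [tʃ] at the end of the stem ([bopuku] vs [boputʃɛ]).
But 'night' keeps [k] in both environments ([bɔpɛku], [bɔpɛkɛ]), so there is no rule changing /k/ to [tʃ] before the GEN suffix.
The alternation reflects depalatalization: palato-alveolar /tʃ/ and /dʒ/ become [k] and [g] when no front vowel follows. /tʃ/ is underlying.
From [mɔvɛtʃɛ] the stem 'rope' is /mɔvɛtʃ/; when no front vowel follows this yields [mɔvɛku].

[mɔvɛku]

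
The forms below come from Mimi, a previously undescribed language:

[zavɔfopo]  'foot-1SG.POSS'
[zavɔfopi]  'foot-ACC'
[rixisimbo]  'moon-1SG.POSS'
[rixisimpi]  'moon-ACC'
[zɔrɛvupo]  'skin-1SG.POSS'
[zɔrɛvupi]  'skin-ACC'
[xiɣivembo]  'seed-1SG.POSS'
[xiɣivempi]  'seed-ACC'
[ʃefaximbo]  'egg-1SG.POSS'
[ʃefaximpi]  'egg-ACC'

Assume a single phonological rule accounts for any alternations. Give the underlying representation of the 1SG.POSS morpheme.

The 1SG.POSS suffix surfaces as [-bo] and [-po], depending on the final segment of the stem.
The ACC suffix, which begins with [p], is invariant after every stem; so [p] is not altered by any rule here.
So the underlying form is /-bo/, and voiced stops become voiceless after a vowel.

/-bo/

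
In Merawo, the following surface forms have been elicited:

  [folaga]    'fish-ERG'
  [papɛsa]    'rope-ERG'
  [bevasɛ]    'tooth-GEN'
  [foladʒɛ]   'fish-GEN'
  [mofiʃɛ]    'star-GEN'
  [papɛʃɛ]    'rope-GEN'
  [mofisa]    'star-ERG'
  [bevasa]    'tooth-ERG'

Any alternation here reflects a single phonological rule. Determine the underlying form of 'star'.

/mofiʃ/

The root 'star' surfaces as [mofiʃɛ] and [mofisa], with a stem-final [ʃ] ~ [s] alternation.
If /s/ were underlying and a rule turned it into [ʃ] before the GEN suffix, 'tooth' would also alternate; but it has [s] in both [bevasɛ] and [bevasa].
The alternation reflects depalatalization: palato-alveolar /dʒ/ and /ʃ/ become [g] and [s] when no front vowel follows. /ʃ/ is underlying.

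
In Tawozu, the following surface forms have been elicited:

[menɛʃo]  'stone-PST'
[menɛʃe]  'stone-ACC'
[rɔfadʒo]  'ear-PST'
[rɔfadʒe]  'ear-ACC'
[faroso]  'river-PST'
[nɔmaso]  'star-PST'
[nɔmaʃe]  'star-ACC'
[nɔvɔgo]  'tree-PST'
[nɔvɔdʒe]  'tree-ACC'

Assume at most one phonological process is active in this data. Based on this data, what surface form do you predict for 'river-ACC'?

In [nɔmaso] and [nɔmaʃe] the final segment of 'star' alternates: [s] ~ [ʃ].
But 'stone' keeps [ʃ] in both environments ([menɛʃo], [menɛʃe]), so there is no rule changing /ʃ/ to [s] before the PST suffix.
The alternation reflects palatalization before a front vowel: /g/ and /s/ become palato-alveolar [dʒ] and [ʃ] before a front vowel. /s/ is underlying.
From [faroso] the stem 'river' is /faros/; before a front vowel this yields [faroʃe].

[faroʃe]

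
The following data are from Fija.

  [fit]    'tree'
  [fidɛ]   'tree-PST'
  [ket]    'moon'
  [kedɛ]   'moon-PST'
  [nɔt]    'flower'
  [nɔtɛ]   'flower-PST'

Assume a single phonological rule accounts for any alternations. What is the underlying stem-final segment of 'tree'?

In [fit] and [fidɛ] the final segment of 'tree' alternates: [t] ~ [d].
But 'flower' keeps [t] in both environments ([nɔt], [nɔtɛ]), so there is no rule changing /t/ to [d] before the PST suffix.
The underlying segment must be /d/; voiced obstruents become voiceless word-finally, yielding [t] there.

/d/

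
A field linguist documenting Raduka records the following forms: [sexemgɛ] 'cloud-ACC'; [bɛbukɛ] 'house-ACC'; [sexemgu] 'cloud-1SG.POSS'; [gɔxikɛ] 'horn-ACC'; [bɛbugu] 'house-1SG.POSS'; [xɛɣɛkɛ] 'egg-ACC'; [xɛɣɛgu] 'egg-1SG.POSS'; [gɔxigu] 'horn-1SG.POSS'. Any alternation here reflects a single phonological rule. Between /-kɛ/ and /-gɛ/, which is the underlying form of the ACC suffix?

/-kɛ/

The ACC suffix surfaces as [-gɛ] and [-kɛ], depending on the final segment of the stem.
The 1SG.POSS suffix, which begins with [g], is invariant after every stem; so [g] is not altered by any rule here.
So the underlying form is /-kɛ/, and voiceless stops become voiced after a nasal.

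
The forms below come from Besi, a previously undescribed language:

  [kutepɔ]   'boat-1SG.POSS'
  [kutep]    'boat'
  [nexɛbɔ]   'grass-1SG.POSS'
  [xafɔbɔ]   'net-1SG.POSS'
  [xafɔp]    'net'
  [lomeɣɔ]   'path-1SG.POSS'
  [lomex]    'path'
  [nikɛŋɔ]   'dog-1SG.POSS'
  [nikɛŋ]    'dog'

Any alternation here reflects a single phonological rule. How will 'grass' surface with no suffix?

[nexɛp]

In [xafɔbɔ] and [xafɔp] the final segment of 'net' alternates: [b] ~ [p].
Compare 'boat', with invariant [p] in [kutepɔ] and [kutep]: an analysis with underlying /p/ and a rule producing [b] before the 1SG.POSS suffix would wrongly predict alternation here too.
So /b/ is underlying, and a rule of word-final obstruent devoicing — voiced obstruents become voiceless word-finally — gives [p].
From [nexɛbɔ] the stem 'grass' is /nexɛb/; word-finally this yields [nexɛp].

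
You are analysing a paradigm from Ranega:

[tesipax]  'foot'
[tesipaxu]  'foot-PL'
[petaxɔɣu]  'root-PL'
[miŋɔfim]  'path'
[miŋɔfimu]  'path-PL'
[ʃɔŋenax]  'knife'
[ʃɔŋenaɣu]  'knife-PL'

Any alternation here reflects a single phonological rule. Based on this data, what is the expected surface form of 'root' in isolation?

[petaxɔx]

The root 'knife' surfaces as [ʃɔŋenax] and [ʃɔŋenaɣu], with a stem-final [x] ~ [ɣ] alternation.
But 'foot' keeps [x] in both environments ([tesipax], [tesipaxu]), so there is no rule changing /x/ to [ɣ] before the PL suffix.
The underlying segment must be /ɣ/; voiced obstruents become voiceless word-finally, yielding [x] there.
From [petaxɔɣu] the stem 'root' is /petaxɔɣ/; word-finally this yields [petaxɔx].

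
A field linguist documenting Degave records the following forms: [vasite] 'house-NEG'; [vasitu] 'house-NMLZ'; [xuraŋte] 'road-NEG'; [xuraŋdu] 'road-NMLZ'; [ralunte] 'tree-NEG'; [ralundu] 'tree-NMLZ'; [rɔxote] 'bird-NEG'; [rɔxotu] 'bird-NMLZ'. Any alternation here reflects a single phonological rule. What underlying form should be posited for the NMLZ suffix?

/-du/

The NMLZ suffix surfaces as [-du] and [-tu], depending on the final segment of the stem.
By contrast the NEG suffix keeps its initial [t] throughout — that segment must be underlying.
The NMLZ suffix is therefore /-du/ underlyingly, with post-vocalic devoicing: voiced stops become voiceless after a vowel.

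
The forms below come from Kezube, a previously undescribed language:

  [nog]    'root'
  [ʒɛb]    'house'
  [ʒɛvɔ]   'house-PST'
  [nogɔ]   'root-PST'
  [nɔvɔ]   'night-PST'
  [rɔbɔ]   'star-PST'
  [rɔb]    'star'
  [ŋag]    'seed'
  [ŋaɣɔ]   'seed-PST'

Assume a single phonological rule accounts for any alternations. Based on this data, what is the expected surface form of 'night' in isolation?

In [ʒɛb] and [ʒɛvɔ] the final segment of 'house' alternates: [b] ~ [v].
Compare 'star', with invariant [b] in [rɔb] and [rɔbɔ]: an analysis with underlying /b/ and a rule producing [v] before the PST suffix would wrongly predict alternation here too.
So /v/ is underlying, and a rule of word-final hardening — voiced fricatives become stops word-finally — gives [b].
From [nɔvɔ] the stem 'night' is /nɔv/; word-finally this yields [nɔb].

[nɔb]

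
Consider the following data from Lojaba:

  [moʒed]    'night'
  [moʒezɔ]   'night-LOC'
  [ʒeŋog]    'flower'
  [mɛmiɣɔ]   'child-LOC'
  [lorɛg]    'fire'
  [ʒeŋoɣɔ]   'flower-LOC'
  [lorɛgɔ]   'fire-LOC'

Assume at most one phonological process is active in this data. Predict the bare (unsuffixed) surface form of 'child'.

[mɛmig]

'flower' shows [ɣ] ~ [g] at the end of the stem ([ʒeŋoɣɔ] vs [ʒeŋog]).
The stem 'fire' ([lorɛgɔ], [lorɛg]) shows [g] unchanged in both environments, so [g] cannot be basic with [ɣ] derived before the LOC suffix.
So /ɣ/ is underlying, and a rule of word-final hardening — voiced fricatives become stops word-finally — gives [g].
The one attested form of 'child', [mɛmiɣɔ], shows underlying /mɛmiɣ/. Applying the same rule word-finally gives [mɛmig].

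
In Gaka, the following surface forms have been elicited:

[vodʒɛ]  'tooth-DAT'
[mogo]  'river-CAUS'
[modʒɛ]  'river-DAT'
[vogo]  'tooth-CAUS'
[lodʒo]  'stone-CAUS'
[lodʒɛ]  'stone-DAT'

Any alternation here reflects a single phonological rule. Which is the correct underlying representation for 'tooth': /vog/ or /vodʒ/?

In [vogo] and [vodʒɛ] the final segment of 'tooth' alternates: [g] ~ [dʒ].
But 'stone' keeps [dʒ] in both environments ([lodʒo], [lodʒɛ]), so there is no rule changing /dʒ/ to [g] before the CAUS suffix.
The alternation reflects palatalization before a front vowel: /g/ becomes palato-alveolar [dʒ] before a front vowel. /g/ is underlying.

/vog/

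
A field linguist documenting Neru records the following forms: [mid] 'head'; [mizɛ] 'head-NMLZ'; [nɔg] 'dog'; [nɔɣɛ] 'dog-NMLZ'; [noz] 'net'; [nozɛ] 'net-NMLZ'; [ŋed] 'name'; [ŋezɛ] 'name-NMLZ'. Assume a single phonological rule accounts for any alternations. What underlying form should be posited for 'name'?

/ŋed/

'name' shows [d] ~ [z] at the end of the stem ([ŋed] vs [ŋezɛ]).
If /z/ were underlying and a rule turned it into [d] in isolation, 'net' would also alternate; but it has [z] in both [noz] and [nozɛ].
Therefore /d/ is basic and [z] is derived by intervocalic spirantization (voiced stops become fricatives between vowels).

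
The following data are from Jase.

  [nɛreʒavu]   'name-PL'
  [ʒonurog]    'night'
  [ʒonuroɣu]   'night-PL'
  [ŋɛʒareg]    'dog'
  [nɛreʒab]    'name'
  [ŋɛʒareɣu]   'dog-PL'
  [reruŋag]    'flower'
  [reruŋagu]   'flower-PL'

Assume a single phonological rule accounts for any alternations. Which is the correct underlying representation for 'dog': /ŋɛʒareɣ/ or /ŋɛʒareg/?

/ŋɛʒareɣ/

'dog' shows [g] ~ [ɣ] at the end of the stem ([ŋɛʒareg] vs [ŋɛʒareɣu]).
If /g/ were underlying and a rule turned it into [ɣ] before the PL suffix, 'flower' would also alternate; but it has [g] in both [reruŋag] and [reruŋagu].
The underlying segment must be /ɣ/; voiced fricatives become stops word-finally, yielding [g] there.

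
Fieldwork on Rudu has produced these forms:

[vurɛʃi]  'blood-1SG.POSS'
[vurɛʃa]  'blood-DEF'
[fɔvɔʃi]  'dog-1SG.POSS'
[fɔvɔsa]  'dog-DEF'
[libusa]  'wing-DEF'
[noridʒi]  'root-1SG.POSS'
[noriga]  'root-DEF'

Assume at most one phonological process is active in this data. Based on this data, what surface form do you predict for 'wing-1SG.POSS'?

In [fɔvɔʃi] and [fɔvɔsa] the final segment of 'dog' alternates: [ʃ] ~ [s].
But 'blood' keeps [ʃ] in both environments ([vurɛʃi], [vurɛʃa]), so there is no rule changing /ʃ/ to [s] before the DEF suffix.
The underlying segment must be /s/; /g/ and /s/ become palato-alveolar [dʒ] and [ʃ] before a front vowel, yielding [ʃ] there.
From [libusa] the stem 'wing' is /libus/; before a front vowel this yields [libuʃi].

[libuʃi]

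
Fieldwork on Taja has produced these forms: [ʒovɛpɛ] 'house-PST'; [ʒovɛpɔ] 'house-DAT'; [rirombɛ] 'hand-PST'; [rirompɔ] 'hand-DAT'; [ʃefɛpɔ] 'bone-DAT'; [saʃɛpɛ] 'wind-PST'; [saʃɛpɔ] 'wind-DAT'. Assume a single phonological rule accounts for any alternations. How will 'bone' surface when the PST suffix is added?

The PST suffix surfaces as [-bɛ] and [-pɛ], depending on the final segment of the stem.
By contrast the DAT suffix keeps its initial [p] throughout — that segment must be underlying.
The PST suffix is therefore /-bɛ/ underlyingly, with post-vocalic devoicing: voiced stops become voiceless after a vowel.
After 'bone', which ends in a vowel, the suffix surfaces as [-pɛ], giving [ʃefɛpɛ].

[ʃefɛpɛ]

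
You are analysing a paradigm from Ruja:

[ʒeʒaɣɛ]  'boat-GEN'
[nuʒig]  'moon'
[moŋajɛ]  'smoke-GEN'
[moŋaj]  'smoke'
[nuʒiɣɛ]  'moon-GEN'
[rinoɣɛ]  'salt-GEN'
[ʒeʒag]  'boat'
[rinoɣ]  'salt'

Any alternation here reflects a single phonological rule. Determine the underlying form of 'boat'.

The stem for 'boat' ends in [ɣ] in [ʒeʒaɣɛ] but [g] in [ʒeʒag].
Compare 'salt', with invariant [ɣ] in [rinoɣɛ] and [rinoɣ]: an analysis with underlying /ɣ/ and a rule producing [g] in isolation would wrongly predict alternation here too.
The underlying segment must be /g/; voiced stops become fricatives between vowels, yielding [ɣ] there.
So 'boat' = /ʒeʒag/.

/ʒeʒag/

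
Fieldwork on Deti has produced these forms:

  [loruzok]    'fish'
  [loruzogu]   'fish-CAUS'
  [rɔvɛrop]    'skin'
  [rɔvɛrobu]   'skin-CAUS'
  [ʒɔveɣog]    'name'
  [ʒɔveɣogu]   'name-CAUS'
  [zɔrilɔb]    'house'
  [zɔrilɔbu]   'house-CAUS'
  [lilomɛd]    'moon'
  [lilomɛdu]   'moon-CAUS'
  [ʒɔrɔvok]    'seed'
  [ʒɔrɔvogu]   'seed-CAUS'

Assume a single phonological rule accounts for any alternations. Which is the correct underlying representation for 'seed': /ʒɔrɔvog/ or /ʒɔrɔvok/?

In [ʒɔrɔvok] and [ʒɔrɔvogu] the final segment of 'seed' alternates: [k] ~ [g].
But 'name' keeps [g] in both environments ([ʒɔveɣog], [ʒɔveɣogu]), so there is no rule changing /g/ to [k] in isolation.
The alternation reflects intervocalic voicing: voiceless stops become voiced between vowels. /k/ is underlying.

/ʒɔrɔvok/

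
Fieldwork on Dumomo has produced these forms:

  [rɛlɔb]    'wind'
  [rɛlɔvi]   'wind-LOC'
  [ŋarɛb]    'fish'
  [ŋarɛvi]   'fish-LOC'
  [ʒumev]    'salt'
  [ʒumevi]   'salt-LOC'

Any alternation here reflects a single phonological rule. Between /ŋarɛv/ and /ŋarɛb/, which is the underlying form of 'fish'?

The stem for 'fish' ends in [b] in [ŋarɛb] but [v] in [ŋarɛvi].
Compare 'salt', with invariant [v] in [ʒumev] and [ʒumevi]: an analysis with underlying /v/ and a rule producing [b] in isolation would wrongly predict alternation here too.
The alternation reflects intervocalic spirantization: voiced stops become fricatives between vowels. /b/ is underlying.

/ŋarɛb/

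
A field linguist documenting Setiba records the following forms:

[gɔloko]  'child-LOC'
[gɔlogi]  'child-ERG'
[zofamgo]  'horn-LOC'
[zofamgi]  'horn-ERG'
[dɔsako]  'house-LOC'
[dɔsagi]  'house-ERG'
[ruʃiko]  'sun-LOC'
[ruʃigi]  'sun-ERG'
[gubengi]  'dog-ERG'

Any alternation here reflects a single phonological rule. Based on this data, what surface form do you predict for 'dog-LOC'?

The LOC morpheme has two allomorphs, [-go] and [-ko].
The ERG suffix, which begins with [g], is invariant after every stem; so [g] is not altered by any rule here.
The LOC suffix is therefore /-ko/ underlyingly, with post-nasal voicing: voiceless stops become voiced after a nasal.
After 'dog', which ends in a nasal, the suffix surfaces as [-go], giving [gubengo].

[gubengo]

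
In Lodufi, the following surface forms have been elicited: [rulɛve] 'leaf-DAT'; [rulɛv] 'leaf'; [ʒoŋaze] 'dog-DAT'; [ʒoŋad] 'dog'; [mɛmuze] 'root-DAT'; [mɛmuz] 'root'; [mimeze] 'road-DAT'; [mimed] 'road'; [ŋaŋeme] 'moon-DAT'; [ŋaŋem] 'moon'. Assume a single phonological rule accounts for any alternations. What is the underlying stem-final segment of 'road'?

/d/

In [mimeze] and [mimed] the final segment of 'road' alternates: [z] ~ [d].
Compare 'root', with invariant [z] in [mɛmuze] and [mɛmuz]: an analysis with underlying /z/ and a rule producing [d] in isolation would wrongly predict alternation here too.
So /d/ is underlying, and a rule of intervocalic spirantization — voiced stops become fricatives between vowels — gives [z].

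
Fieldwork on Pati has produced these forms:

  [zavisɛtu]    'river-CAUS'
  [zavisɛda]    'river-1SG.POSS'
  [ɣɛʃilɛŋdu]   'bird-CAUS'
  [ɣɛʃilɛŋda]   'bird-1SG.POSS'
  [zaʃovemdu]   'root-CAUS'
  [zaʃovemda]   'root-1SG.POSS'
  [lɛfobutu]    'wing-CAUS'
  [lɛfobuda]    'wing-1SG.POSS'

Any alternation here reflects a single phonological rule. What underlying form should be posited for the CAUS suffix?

The CAUS suffix surfaces as [-du] and [-tu], depending on the final segment of the stem.
The 1SG.POSS suffix, which begins with [d], is invariant after every stem; so [d] is not altered by any rule here.
So the underlying form is /-tu/, and voiceless stops become voiced after a nasal.

/-tu/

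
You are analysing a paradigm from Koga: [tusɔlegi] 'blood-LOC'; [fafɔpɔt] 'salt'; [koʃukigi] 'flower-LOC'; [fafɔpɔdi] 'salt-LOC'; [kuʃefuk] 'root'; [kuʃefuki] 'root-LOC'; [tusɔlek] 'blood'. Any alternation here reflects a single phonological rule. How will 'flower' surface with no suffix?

The root 'blood' surfaces as [tusɔlek] and [tusɔlegi], with a stem-final [k] ~ [g] alternation.
If /k/ were underlying and a rule turned it into [g] before the LOC suffix, 'root' would also alternate; but it has [k] in both [kuʃefuk] and [kuʃefuki].
The alternation reflects word-final obstruent devoicing: voiced obstruents become voiceless word-finally. /g/ is underlying.
The one attested form of 'flower', [koʃukigi], shows underlying /koʃukig/. Applying the same rule word-finally gives [koʃukik].

[koʃukik]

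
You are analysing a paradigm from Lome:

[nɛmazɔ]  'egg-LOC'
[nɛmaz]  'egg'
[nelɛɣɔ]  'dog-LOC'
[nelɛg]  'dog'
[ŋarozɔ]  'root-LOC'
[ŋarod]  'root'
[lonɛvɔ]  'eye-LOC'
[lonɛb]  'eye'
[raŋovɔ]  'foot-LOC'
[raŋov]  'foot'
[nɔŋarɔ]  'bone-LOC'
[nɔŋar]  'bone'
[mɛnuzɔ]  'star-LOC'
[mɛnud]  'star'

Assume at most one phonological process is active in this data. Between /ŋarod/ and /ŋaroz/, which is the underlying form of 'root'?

/ŋarod/

In [ŋarozɔ] and [ŋarod] the final segment of 'root' alternates: [z] ~ [d].
If /z/ were underlying and a rule turned it into [d] in isolation, 'egg' would also alternate; but it has [z] in both [nɛmazɔ] and [nɛmaz].
The underlying segment must be /d/; voiced stops become fricatives between vowels, yielding [z] there.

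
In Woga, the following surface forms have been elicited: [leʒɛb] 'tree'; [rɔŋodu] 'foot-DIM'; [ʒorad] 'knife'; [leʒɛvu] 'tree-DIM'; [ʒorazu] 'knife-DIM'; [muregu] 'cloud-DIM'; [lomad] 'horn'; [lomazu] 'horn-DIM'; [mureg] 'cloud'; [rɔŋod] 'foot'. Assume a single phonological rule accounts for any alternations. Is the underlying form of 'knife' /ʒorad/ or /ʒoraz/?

The stem for 'knife' ends in [z] in [ʒorazu] but [d] in [ʒorad].
The stem 'foot' ([rɔŋodu], [rɔŋod]) shows [d] unchanged in both environments, so [d] cannot be basic with [z] derived before the DIM suffix.
So /z/ is underlying, and a rule of word-final hardening — voiced fricatives become stops word-finally — gives [d].

/ʒoraz/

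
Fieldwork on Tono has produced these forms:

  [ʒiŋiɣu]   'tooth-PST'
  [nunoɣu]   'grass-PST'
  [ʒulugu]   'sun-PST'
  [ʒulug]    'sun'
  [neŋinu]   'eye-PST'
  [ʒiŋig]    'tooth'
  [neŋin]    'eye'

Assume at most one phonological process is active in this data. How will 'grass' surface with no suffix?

[nunog]

The root 'tooth' surfaces as [ʒiŋiɣu] and [ʒiŋig], with a stem-final [ɣ] ~ [g] alternation.
But 'sun' keeps [g] in both environments ([ʒulugu], [ʒulug]), so there is no rule changing /g/ to [ɣ] before the PST suffix.
Therefore /ɣ/ is basic and [g] is derived by word-final hardening (voiced fricatives become stops word-finally).
The one attested form of 'grass', [nunoɣu], shows underlying /nunoɣ/. Applying the same rule word-finally gives [nunog].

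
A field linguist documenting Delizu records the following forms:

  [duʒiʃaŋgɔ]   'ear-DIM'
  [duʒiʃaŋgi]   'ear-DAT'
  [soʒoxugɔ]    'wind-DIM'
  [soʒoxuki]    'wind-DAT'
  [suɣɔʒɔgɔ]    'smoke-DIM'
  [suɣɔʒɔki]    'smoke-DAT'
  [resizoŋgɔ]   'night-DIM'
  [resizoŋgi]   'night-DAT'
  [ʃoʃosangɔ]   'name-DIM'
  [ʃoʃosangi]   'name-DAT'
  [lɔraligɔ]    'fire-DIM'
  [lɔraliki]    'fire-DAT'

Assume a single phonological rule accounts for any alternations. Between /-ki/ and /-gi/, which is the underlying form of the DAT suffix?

/-ki/

The DAT morpheme has two allomorphs, [-gi] and [-ki].
By contrast the DIM suffix keeps its initial [g] throughout — that segment must be underlying.
So the underlying form is /-ki/, and voiceless stops become voiced after a nasal.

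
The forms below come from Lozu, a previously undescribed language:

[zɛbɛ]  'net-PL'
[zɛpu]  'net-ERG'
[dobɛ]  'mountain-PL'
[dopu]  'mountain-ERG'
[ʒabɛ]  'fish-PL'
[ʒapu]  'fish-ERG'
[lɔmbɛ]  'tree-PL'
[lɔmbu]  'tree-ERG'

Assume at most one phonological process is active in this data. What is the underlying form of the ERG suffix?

The ERG morpheme has two allomorphs, [-bu] and [-pu].
The PL suffix, which begins with [b], is invariant after every stem; so [b] is not altered by any rule here.
The ERG suffix is therefore /-pu/ underlyingly, with post-nasal voicing: voiceless stops become voiced after a nasal.

/-pu/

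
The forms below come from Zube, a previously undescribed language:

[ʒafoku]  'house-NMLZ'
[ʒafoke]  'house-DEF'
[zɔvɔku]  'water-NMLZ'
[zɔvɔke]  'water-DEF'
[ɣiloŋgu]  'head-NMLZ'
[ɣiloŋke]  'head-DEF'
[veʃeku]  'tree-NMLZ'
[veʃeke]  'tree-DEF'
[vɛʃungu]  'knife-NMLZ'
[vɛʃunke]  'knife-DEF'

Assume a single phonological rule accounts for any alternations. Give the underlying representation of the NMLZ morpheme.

/-gu/

The NMLZ suffix surfaces as [-gu] and [-ku], depending on the final segment of the stem.
The DEF suffix, which begins with [k], is invariant after every stem; so [k] is not altered by any rule here.
The NMLZ suffix is therefore /-gu/ underlyingly, with post-vocalic devoicing: voiced stops become voiceless after a vowel.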